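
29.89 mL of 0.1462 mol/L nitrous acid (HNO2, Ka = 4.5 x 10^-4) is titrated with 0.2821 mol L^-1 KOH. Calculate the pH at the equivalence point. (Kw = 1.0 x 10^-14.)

n(HNO2) = 0.1462 x 0.02989 = 0.004370 mol; V(KOH) at equivalence = 0.004370/0.2821 = 0.01549 L.
At equivalence all the acid is converted to NO2-; total volume = 0.02989 + 0.01549 = 0.04538 L, so [NO2-] = 0.004370/0.04538 = 0.09629 M.
Kb = Kw/Ka = 1.0e-14 / 4.5 x 10^-4 = 2.22e-11.
[OH^-] = sqrt(Kb x [NO2-]) = sqrt(2.22e-11 x 0.09629) = 1.46e-6 M.
pOH = 5.83, so pH = 14.00 - 5.83 = 8.17.

8.17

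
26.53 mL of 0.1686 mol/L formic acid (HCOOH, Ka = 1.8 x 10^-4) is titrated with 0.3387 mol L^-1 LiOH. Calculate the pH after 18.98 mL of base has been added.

n(acid) = 0.1686 x 0.02653 = 0.004473 mol; n(LiOH) added = 0.3387 x 0.01898 = 0.006429 mol.
Base is in excess by 0.006429 - 0.004473 = 0.001956 mol in a total volume of 0.04551 L.
[OH^-] = 0.001956/0.04551 = 0.04297 M, so pOH = 1.37 and pH = 14.00 - 1.37 = 12.63.

12.63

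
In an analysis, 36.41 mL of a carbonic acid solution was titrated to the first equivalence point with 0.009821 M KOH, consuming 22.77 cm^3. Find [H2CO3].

0.00614 M

n(KOH) = 0.009821 x 0.02277 = 0.0002236 mol.
At the first equivalence point, 1 mol OH^- react per mol H2CO3, so n(H2CO3) = 0.0002236 / 1 = 0.0002236 mol.
[H2CO3] = 0.0002236 / 0.03641 L = 0.00614 M.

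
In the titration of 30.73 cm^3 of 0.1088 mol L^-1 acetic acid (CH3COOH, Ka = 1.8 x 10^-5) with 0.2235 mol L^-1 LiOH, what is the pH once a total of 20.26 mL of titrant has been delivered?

12.37

n(acid) = 0.1088 x 0.03073 = 0.003343 mol; n(LiOH) added = 0.2235 x 0.02026 = 0.004528 mol.
Base is in excess by 0.004528 - 0.003343 = 0.001185 mol in a total volume of 0.05099 L.
[OH^-] = 0.001185/0.05099 = 0.02323 M, so pOH = 1.63 and pH = 14.00 - 1.63 = 12.37.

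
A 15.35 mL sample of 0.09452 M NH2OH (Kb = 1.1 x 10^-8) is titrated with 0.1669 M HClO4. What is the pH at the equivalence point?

3.63

n(NH2OH) = 0.09452 x 0.01535 = 0.001451 mol; V(HClO4) at equivalence = 0.001451/0.1669 = 0.008693 L.
At equivalence the base is fully converted to NH3OH+; total volume = 0.02404 L, so [NH3OH+] = 0.001451/0.02404 = 0.06034 M.
Ka(NH3OH+) = Kw/Kb = 1.0e-14 / 1.1 x 10^-8 = 9.09e-7.
[H^+] = sqrt(Ka x [NH3OH+]) = sqrt(9.09e-7 x 0.06034) = 0.000234 M.
pH = -log(0.000234) = 3.63.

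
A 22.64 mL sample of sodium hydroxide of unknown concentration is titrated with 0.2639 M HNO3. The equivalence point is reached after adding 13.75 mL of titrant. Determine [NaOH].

0.160 M

n(HNO3) delivered = 0.2639 x 0.01375 = 0.003629 mol.
For a 1:1 reaction, n(NaOH) = 0.003629 mol.
[NaOH] = 0.003629 mol / 0.02264 L = 0.160 M.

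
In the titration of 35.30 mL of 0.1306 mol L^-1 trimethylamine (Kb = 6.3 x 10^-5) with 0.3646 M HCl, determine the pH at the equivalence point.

5.41

n((CH3)3N) = 0.1306 x 0.03530 = 0.004610 mol; V(HCl) at equivalence = 0.004610/0.3646 = 0.01264 L.
At equivalence the base is fully converted to (CH3)3NH+; total volume = 0.04794 L, so [(CH3)3NH+] = 0.004610/0.04794 = 0.09616 M.
Ka((CH3)3NH+) = Kw/Kb = 1.0e-14 / 6.3 x 10^-5 = 1.59e-10.
[H^+] = sqrt(Ka x [(CH3)3NH+]) = sqrt(1.59e-10 x 0.09616) = 3.91e-6 M.
pH = -log(3.91e-6) = 5.41.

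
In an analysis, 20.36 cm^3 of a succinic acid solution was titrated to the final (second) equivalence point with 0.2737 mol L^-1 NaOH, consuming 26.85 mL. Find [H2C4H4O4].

0.180 M

n(NaOH) = 0.2737 x 0.02685 = 0.007349 mol.
At the final (second) equivalence point, 2 mol OH^- react per mol H2C4H4O4, so n(H2C4H4O4) = 0.007349 / 2 = 0.003674 mol.
[H2C4H4O4] = 0.003674 / 0.02036 L = 0.180 M.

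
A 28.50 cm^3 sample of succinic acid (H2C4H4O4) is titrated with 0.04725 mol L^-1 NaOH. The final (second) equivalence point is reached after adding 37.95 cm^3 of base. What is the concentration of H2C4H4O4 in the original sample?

0.0315 M

n(NaOH) = 0.04725 x 0.03795 = 0.001793 mol.
At the final (second) equivalence point, 2 mol OH^- react per mol H2C4H4O4, so n(H2C4H4O4) = 0.001793 / 2 = 0.0008966 mol.
[H2C4H4O4] = 0.0008966 / 0.02850 L = 0.0315 M.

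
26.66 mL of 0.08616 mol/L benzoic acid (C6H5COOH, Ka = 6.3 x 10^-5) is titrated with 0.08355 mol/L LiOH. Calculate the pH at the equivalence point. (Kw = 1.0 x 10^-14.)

n(C6H5COOH) = 0.08616 x 0.02666 = 0.002297 mol; V(LiOH) at equivalence = 0.002297/0.08355 = 0.02749 L.
At equivalence all the acid is converted to C6H5COO-; total volume = 0.02666 + 0.02749 = 0.05415 L, so [C6H5COO-] = 0.002297/0.05415 = 0.04242 M.
Kb = Kw/Ka = 1.0e-14 / 6.3 x 10^-5 = 1.59e-10.
[OH^-] = sqrt(Kb x [C6H5COO-]) = sqrt(1.59e-10 x 0.04242) = 2.59e-6 M.
pOH = 5.59, so pH = 14.00 - 5.59 = 8.41.

8.41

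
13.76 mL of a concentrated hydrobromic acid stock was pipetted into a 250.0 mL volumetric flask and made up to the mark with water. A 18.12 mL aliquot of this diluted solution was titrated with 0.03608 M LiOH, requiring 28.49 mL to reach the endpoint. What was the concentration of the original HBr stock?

1.03 M

n(LiOH) = 0.03608 x 0.02849 = 0.001028 mol.
n(HBr) in the aliquot = 0.001028 mol.
[diluted HBr] = 0.001028 / 0.01812 = 0.05673 M.
Dilution factor = 250.0/13.76 = 18.17, so [stock] = 0.05673 x 18.17 = 1.03 M.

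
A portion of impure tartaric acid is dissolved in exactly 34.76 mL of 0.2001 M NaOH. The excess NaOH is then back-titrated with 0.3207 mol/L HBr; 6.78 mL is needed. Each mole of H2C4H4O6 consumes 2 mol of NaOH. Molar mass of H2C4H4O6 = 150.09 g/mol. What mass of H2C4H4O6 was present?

0.359 g

Total n(NaOH) added = 0.2001 x 0.03476 = 0.006955 mol.
n(HBr) used = 0.3207 x 0.006780 = 0.002174 mol, which equals the excess n(NaOH).
So n(NaOH) consumed by the sample = 0.006955 - 0.002174 = 0.004781 mol.
n(H2C4H4O6) = 0.004781 / 2 = 0.002391 mol.
mass = 0.002391 mol x 150.09 g/mol = 0.359 g.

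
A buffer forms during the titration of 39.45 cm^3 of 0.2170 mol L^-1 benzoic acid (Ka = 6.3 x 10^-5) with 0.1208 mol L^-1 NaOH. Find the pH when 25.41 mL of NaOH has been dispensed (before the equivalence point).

3.95

Initial n(C6H5COOH) = 0.2170 x 0.03945 = 0.008561 mol.
n(NaOH) added = 0.1208 x 0.02541 = 0.003070 mol, converting that many moles of C6H5COOH to C6H5COO-.
Remaining n(C6H5COOH) = 0.005491 mol; n(C6H5COO-) = 0.003070 mol.
By Henderson-Hasselbalch, pH = pKa + log([A^-]/[HA]) = 4.20 + log(0.003070/0.005491) = 4.20 + (-0.25) = 3.95.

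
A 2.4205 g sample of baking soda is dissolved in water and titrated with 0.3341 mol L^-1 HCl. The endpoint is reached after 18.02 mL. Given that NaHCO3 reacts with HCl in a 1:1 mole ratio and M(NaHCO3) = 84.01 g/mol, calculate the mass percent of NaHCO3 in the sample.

20.9%

n(HCl) = 0.3341 x 0.01802 = 0.006020 mol.
n(NaHCO3) = 0.006020 / 1 = 0.006020 mol.
mass of NaHCO3 = 0.006020 x 84.01 = 0.5058 g.
% purity = 0.5058 / 2.4205 x 100 = 20.9%.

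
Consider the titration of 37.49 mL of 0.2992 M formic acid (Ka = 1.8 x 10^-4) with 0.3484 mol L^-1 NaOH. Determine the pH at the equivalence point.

n(HCOOH) = 0.2992 x 0.03749 = 0.01122 mol; V(NaOH) at equivalence = 0.01122/0.3484 = 0.03220 L.
At equivalence all the acid is converted to HCOO-; total volume = 0.03749 + 0.03220 = 0.06969 L, so [HCOO-] = 0.01122/0.06969 = 0.1610 M.
Kb = Kw/Ka = 1.0e-14 / 1.8 x 10^-4 = 5.56e-11.
[OH^-] = sqrt(Kb x [HCOO-]) = sqrt(5.56e-11 x 0.1610) = 2.99e-6 M.
pOH = 5.52, so pH = 14.00 - 5.52 = 8.48.

8.48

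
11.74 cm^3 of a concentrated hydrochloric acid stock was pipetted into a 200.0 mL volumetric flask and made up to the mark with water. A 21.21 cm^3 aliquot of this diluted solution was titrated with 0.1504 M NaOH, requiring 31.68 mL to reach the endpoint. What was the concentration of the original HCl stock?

3.83 M

n(NaOH) = 0.1504 x 0.03168 = 0.004765 mol.
n(HCl) in the aliquot = 0.004765 mol.
[diluted HCl] = 0.004765 / 0.02121 = 0.2246 M.
Dilution factor = 200.0/11.74 = 17.04, so [stock] = 0.2246 x 17.04 = 3.83 M.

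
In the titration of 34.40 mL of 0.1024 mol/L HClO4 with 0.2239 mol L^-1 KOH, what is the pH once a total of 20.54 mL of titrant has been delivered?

12.29

n(acid) = 0.1024 x 0.03440 = 0.003523 mol; n(KOH) added = 0.2239 x 0.02054 = 0.004599 mol.
Base is in excess by 0.004599 - 0.003523 = 0.001076 mol in a total volume of 0.05494 L.
[OH^-] = 0.001076/0.05494 = 0.01959 M, so pOH = 1.71 and pH = 14.00 - 1.71 = 12.29.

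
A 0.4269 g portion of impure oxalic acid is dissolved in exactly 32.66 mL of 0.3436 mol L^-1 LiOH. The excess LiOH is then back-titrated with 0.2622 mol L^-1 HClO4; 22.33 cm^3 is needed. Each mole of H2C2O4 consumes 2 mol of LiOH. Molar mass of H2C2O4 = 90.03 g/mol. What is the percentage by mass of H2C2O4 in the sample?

Total n(LiOH) added = 0.3436 x 0.03266 = 0.01122 mol.
n(HClO4) used = 0.2622 x 0.02233 = 0.005855 mol, which equals the excess n(LiOH).
So n(LiOH) consumed by the sample = 0.01122 - 0.005855 = 0.005367 mol.
n(H2C2O4) = 0.005367 / 2 = 0.002684 mol.
mass H2C2O4 = 0.002684 x 90.03 = 0.2416 g, so %H2C2O4 = 0.2416/0.4269 x 100 = 56.6%.

56.6%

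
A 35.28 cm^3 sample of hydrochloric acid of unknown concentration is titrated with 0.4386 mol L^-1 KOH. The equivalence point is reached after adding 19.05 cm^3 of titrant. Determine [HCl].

n(KOH) delivered = 0.4386 x 0.01905 = 0.008355 mol.
For a 1:1 reaction, n(HCl) = 0.008355 mol.
[HCl] = 0.008355 mol / 0.03528 L = 0.237 M.

0.237 M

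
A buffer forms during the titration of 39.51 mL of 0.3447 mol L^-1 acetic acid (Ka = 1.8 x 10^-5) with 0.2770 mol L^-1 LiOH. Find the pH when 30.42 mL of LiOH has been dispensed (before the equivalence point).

Initial n(CH3COOH) = 0.3447 x 0.03951 = 0.01362 mol.
n(LiOH) added = 0.2770 x 0.03042 = 0.008426 mol, converting that many moles of CH3COOH to CH3COO-.
Remaining n(CH3COOH) = 0.005193 mol; n(CH3COO-) = 0.008426 mol.
By Henderson-Hasselbalch, pH = pKa + log([A^-]/[HA]) = 4.74 + log(0.008426/0.005193) = 4.74 + (+0.21) = 4.95.

4.95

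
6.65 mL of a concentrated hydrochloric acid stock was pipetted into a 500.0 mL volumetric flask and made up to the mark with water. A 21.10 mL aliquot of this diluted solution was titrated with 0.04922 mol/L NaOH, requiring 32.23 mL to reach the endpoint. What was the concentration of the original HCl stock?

n(NaOH) = 0.04922 x 0.03223 = 0.001586 mol.
n(HCl) in the aliquot = 0.001586 mol.
[diluted HCl] = 0.001586 / 0.02110 = 0.07518 M.
Dilution factor = 500.0/6.650 = 75.19, so [stock] = 0.07518 x 75.19 = 5.65 M.

5.65 M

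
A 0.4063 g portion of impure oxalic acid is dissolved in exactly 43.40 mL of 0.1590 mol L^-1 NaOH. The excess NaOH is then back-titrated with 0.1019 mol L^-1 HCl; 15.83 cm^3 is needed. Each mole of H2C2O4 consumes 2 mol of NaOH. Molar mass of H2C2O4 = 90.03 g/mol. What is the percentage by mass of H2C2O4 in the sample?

58.6%

Total n(NaOH) added = 0.1590 x 0.04340 = 0.006901 mol.
n(HCl) used = 0.1019 x 0.01583 = 0.001613 mol, which equals the excess n(NaOH).
So n(NaOH) consumed by the sample = 0.006901 - 0.001613 = 0.005288 mol.
n(H2C2O4) = 0.005288 / 2 = 0.002644 mol.
mass H2C2O4 = 0.002644 x 90.03 = 0.2380 g, so %H2C2O4 = 0.2380/0.4063 x 100 = 58.6%.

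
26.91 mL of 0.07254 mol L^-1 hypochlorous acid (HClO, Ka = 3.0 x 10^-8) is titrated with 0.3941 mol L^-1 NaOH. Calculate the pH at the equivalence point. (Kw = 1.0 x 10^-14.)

10.16

n(HClO) = 0.07254 x 0.02691 = 0.001952 mol; V(NaOH) at equivalence = 0.001952/0.3941 = 0.004953 L.
At equivalence all the acid is converted to ClO-; total volume = 0.02691 + 0.004953 = 0.03186 L, so [ClO-] = 0.001952/0.03186 = 0.06126 M.
Kb = Kw/Ka = 1.0e-14 / 3.0 x 10^-8 = 3.33e-7.
[OH^-] = sqrt(Kb x [ClO-]) = sqrt(3.33e-7 x 0.06126) = 0.000143 M.
pOH = 3.84, so pH = 14.00 - 3.84 = 10.16.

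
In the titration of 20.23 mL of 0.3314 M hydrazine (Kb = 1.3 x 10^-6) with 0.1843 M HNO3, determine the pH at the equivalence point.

n(N2H4) = 0.3314 x 0.02023 = 0.006704 mol; V(HNO3) at equivalence = 0.006704/0.1843 = 0.03638 L.
At equivalence the base is fully converted to N2H5+; total volume = 0.05661 L, so [N2H5+] = 0.006704/0.05661 = 0.1184 M.
Ka(N2H5+) = Kw/Kb = 1.0e-14 / 1.3 x 10^-6 = 7.69e-9.
[H^+] = sqrt(Ka x [N2H5+]) = sqrt(7.69e-9 x 0.1184) = 3.02e-5 M.
pH = -log(3.02e-5) = 4.52.

4.52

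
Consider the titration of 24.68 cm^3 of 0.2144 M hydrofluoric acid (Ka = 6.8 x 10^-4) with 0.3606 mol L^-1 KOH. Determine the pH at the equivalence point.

8.15

n(HF) = 0.2144 x 0.02468 = 0.005291 mol; V(KOH) at equivalence = 0.005291/0.3606 = 0.01467 L.
At equivalence all the acid is converted to F-; total volume = 0.02468 + 0.01467 = 0.03935 L, so [F-] = 0.005291/0.03935 = 0.1345 M.
Kb = Kw/Ka = 1.0e-14 / 6.8 x 10^-4 = 1.47e-11.
[OH^-] = sqrt(Kb x [F-]) = sqrt(1.47e-11 x 0.1345) = 1.41e-6 M.
pOH = 5.85, so pH = 14.00 - 5.85 = 8.15.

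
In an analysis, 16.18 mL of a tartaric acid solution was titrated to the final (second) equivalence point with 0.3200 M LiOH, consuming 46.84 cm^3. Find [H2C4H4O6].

0.463 M

n(LiOH) = 0.3200 x 0.04684 = 0.01499 mol.
At the final (second) equivalence point, 2 mol OH^- react per mol H2C4H4O6, so n(H2C4H4O6) = 0.01499 / 2 = 0.007494 mol.
[H2C4H4O6] = 0.007494 / 0.01618 L = 0.463 M.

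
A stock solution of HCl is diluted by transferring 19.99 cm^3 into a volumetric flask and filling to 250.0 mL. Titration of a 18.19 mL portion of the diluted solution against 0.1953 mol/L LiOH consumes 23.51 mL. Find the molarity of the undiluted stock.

n(LiOH) = 0.1953 x 0.02351 = 0.004592 mol.
n(HCl) in the aliquot = 0.004592 mol.
[diluted HCl] = 0.004592 / 0.01819 = 0.2524 M.
Dilution factor = 250.0/19.99 = 12.51, so [stock] = 0.2524 x 12.51 = 3.16 M.

3.16 M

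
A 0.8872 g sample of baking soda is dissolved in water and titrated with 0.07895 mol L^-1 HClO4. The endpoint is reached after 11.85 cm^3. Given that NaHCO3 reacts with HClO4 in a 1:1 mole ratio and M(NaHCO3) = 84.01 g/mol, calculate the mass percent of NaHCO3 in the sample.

n(HClO4) = 0.07895 x 0.01185 = 0.0009356 mol.
n(NaHCO3) = 0.0009356 / 1 = 0.0009356 mol.
mass of NaHCO3 = 0.0009356 x 84.01 = 0.07860 g.
% purity = 0.07860 / 0.8872 x 100 = 8.86%.

8.86%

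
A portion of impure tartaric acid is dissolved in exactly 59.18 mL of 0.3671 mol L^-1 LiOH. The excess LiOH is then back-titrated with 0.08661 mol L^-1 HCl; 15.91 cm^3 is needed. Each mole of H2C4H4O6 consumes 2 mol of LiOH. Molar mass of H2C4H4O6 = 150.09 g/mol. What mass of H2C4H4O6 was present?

Total n(LiOH) added = 0.3671 x 0.05918 = 0.02172 mol.
n(HCl) used = 0.08661 x 0.01591 = 0.001378 mol, which equals the excess n(LiOH).
So n(LiOH) consumed by the sample = 0.02172 - 0.001378 = 0.02035 mol.
n(H2C4H4O6) = 0.02035 / 2 = 0.01017 mol.
mass = 0.01017 mol x 150.09 g/mol = 1.53 g.

1.53 g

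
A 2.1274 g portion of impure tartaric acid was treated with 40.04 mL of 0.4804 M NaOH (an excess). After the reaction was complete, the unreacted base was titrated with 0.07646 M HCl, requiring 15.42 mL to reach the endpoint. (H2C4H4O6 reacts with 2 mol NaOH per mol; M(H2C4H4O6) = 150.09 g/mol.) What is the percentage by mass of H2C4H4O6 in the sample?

Total n(NaOH) added = 0.4804 x 0.04004 = 0.01924 mol.
n(HCl) used = 0.07646 x 0.01542 = 0.001179 mol, which equals the excess n(NaOH).
So n(NaOH) consumed by the sample = 0.01924 - 0.001179 = 0.01806 mol.
n(H2C4H4O6) = 0.01806 / 2 = 0.009028 mol.
mass H2C4H4O6 = 0.009028 x 150.09 = 1.355 g, so %H2C4H4O6 = 1.355/2.1274 x 100 = 63.7%.

63.7%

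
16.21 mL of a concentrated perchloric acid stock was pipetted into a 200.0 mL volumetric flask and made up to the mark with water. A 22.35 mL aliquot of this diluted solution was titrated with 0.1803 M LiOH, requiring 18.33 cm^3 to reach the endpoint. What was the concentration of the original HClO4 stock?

n(LiOH) = 0.1803 x 0.01833 = 0.003305 mol.
n(HClO4) in the aliquot = 0.003305 mol.
[diluted HClO4] = 0.003305 / 0.02235 = 0.1479 M.
Dilution factor = 200.0/16.21 = 12.34, so [stock] = 0.1479 x 12.34 = 1.82 M.

1.82 M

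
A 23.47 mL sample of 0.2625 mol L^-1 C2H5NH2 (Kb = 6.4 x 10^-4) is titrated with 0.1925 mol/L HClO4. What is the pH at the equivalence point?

n(C2H5NH2) = 0.2625 x 0.02347 = 0.006161 mol; V(HClO4) at equivalence = 0.006161/0.1925 = 0.03200 L.
At equivalence the base is fully converted to C2H5NH3+; total volume = 0.05547 L, so [C2H5NH3+] = 0.006161/0.05547 = 0.1111 M.
Ka(C2H5NH3+) = Kw/Kb = 1.0e-14 / 6.4 x 10^-4 = 1.56e-11.
[H^+] = sqrt(Ka x [C2H5NH3+]) = sqrt(1.56e-11 x 0.1111) = 1.32e-6 M.
pH = -log(1.32e-6) = 5.88.

5.88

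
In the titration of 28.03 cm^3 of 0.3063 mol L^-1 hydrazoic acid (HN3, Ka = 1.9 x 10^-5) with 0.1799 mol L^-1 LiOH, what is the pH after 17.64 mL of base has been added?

Initial n(HN3) = 0.3063 x 0.02803 = 0.008586 mol.
n(LiOH) added = 0.1799 x 0.01764 = 0.003173 mol, converting that many moles of HN3 to N3-.
Remaining n(HN3) = 0.005412 mol; n(N3-) = 0.003173 mol.
By Henderson-Hasselbalch, pH = pKa + log([A^-]/[HA]) = 4.72 + log(0.003173/0.005412) = 4.72 + (-0.23) = 4.49.

4.49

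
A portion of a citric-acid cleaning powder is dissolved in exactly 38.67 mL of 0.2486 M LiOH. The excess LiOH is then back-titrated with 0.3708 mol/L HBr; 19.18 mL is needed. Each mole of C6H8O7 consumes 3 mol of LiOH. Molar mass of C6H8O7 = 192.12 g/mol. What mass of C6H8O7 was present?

0.160 g

Total n(LiOH) added = 0.2486 x 0.03867 = 0.009613 mol.
n(HBr) used = 0.3708 x 0.01918 = 0.007112 mol, which equals the excess n(LiOH).
So n(LiOH) consumed by the sample = 0.009613 - 0.007112 = 0.002501 mol.
n(C6H8O7) = 0.002501 / 3 = 0.0008338 mol.
mass = 0.0008338 mol x 192.12 g/mol = 0.160 g.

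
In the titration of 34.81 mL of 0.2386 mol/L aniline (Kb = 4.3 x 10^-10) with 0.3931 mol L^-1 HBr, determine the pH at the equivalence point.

2.73

n(C6H5NH2) = 0.2386 x 0.03481 = 0.008306 mol; V(HBr) at equivalence = 0.008306/0.3931 = 0.02113 L.
At equivalence the base is fully converted to C6H5NH3+; total volume = 0.05594 L, so [C6H5NH3+] = 0.008306/0.05594 = 0.1485 M.
Ka(C6H5NH3+) = Kw/Kb = 1.0e-14 / 4.3 x 10^-10 = 2.33e-5.
[H^+] = sqrt(Ka x [C6H5NH3+]) = sqrt(2.33e-5 x 0.1485) = 0.00186 M.
pH = -log(0.00186) = 2.73.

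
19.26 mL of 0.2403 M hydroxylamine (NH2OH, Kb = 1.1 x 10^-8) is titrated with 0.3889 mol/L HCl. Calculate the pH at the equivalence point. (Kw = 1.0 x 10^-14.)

n(NH2OH) = 0.2403 x 0.01926 = 0.004628 mol; V(HCl) at equivalence = 0.004628/0.3889 = 0.01190 L.
At equivalence the base is fully converted to NH3OH+; total volume = 0.03116 L, so [NH3OH+] = 0.004628/0.03116 = 0.1485 M.
Ka(NH3OH+) = Kw/Kb = 1.0e-14 / 1.1 x 10^-8 = 9.09e-7.
[H^+] = sqrt(Ka x [NH3OH+]) = sqrt(9.09e-7 x 0.1485) = 0.000367 M.
pH = -log(0.000367) = 3.43.

3.43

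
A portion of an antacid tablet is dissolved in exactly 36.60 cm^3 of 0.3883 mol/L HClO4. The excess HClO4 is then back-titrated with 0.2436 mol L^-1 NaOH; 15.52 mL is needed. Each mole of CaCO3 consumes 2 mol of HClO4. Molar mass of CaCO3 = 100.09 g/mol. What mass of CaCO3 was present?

0.522 g

Total n(HClO4) added = 0.3883 x 0.03660 = 0.01421 mol.
n(NaOH) used = 0.2436 x 0.01552 = 0.003781 mol, which equals the excess n(HClO4).
So n(HClO4) consumed by the sample = 0.01421 - 0.003781 = 0.01043 mol.
n(CaCO3) = 0.01043 / 2 = 0.005216 mol.
mass = 0.005216 mol x 100.09 g/mol = 0.522 g.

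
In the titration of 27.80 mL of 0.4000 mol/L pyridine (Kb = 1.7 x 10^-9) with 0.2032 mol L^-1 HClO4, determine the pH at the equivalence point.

n(C5H5N) = 0.4000 x 0.02780 = 0.01112 mol; V(HClO4) at equivalence = 0.01112/0.2032 = 0.05472 L.
At equivalence the base is fully converted to C5H5NH+; total volume = 0.08252 L, so [C5H5NH+] = 0.01112/0.08252 = 0.1347 M.
Ka(C5H5NH+) = Kw/Kb = 1.0e-14 / 1.7 x 10^-9 = 5.88e-6.
[H^+] = sqrt(Ka x [C5H5NH+]) = sqrt(5.88e-6 x 0.1347) = 0.000890 M.
pH = -log(0.000890) = 3.05.

3.05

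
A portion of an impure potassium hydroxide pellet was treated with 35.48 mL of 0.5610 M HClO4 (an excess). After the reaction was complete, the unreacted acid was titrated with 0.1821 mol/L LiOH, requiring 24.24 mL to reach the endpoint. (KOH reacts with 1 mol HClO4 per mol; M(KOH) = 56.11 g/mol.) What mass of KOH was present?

Total n(HClO4) added = 0.5610 x 0.03548 = 0.01990 mol.
n(LiOH) used = 0.1821 x 0.02424 = 0.004414 mol, which equals the excess n(HClO4).
So n(HClO4) consumed by the sample = 0.01990 - 0.004414 = 0.01549 mol.
n(KOH) = 0.01549 / 1 = 0.01549 mol.
mass = 0.01549 mol x 56.11 g/mol = 0.869 g.

0.869 g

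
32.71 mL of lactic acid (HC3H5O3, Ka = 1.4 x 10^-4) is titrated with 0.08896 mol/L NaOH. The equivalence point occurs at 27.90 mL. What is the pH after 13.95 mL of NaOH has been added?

3.85

13.95 mL is exactly half the equivalence volume (27.90/2), i.e. the half-equivalence point.
There, n(HA) = n(A^-), so pH = pKa = -log(1.4 x 10^-4) = 3.85.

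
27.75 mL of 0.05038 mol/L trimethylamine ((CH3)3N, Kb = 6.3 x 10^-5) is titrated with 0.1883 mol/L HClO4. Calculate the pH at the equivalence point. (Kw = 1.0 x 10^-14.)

n((CH3)3N) = 0.05038 x 0.02775 = 0.001398 mol; V(HClO4) at equivalence = 0.001398/0.1883 = 0.007425 L.
At equivalence the base is fully converted to (CH3)3NH+; total volume = 0.03517 L, so [(CH3)3NH+] = 0.001398/0.03517 = 0.03975 M.
Ka((CH3)3NH+) = Kw/Kb = 1.0e-14 / 6.3 x 10^-5 = 1.59e-10.
[H^+] = sqrt(Ka x [(CH3)3NH+]) = sqrt(1.59e-10 x 0.03975) = 2.51e-6 M.
pH = -log(2.51e-6) = 5.60.

5.60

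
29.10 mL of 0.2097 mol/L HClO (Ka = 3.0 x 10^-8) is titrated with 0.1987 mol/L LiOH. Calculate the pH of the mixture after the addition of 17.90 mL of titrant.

7.67

Initial n(HClO) = 0.2097 x 0.02910 = 0.006102 mol.
n(LiOH) added = 0.1987 x 0.01790 = 0.003557 mol, converting that many moles of HClO to ClO-.
Remaining n(HClO) = 0.002546 mol; n(ClO-) = 0.003557 mol.
By Henderson-Hasselbalch, pH = pKa + log([A^-]/[HA]) = 7.52 + log(0.003557/0.002546) = 7.52 + (+0.15) = 7.67.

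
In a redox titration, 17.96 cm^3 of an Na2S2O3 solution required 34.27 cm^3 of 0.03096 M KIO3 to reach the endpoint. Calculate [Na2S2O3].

n(KIO3) = 0.03096 x 0.03427 = 0.001061 mol.
From the balanced equation, 1 mol KIO3 reacts with 6 mol Na2S2O3, so n(Na2S2O3) = 0.001061 x 6/1 = 0.006366 mol.
[Na2S2O3] = 0.006366 / 0.01796 L = 0.354 M.

0.354 M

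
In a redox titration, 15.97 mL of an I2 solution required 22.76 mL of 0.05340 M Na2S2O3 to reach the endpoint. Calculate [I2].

n(Na2S2O3) = 0.05340 x 0.02276 = 0.001215 mol.
From the balanced equation, 2 mol Na2S2O3 reacts with 1 mol I2, so n(I2) = 0.001215 x 1/2 = 0.0006077 mol.
[I2] = 0.0006077 / 0.01597 L = 0.0381 M.

0.0381 M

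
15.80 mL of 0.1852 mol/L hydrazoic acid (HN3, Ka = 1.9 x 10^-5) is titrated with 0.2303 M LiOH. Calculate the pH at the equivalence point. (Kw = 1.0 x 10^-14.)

n(HN3) = 0.1852 x 0.01580 = 0.002926 mol; V(LiOH) at equivalence = 0.002926/0.2303 = 0.01271 L.
At equivalence all the acid is converted to N3-; total volume = 0.01580 + 0.01271 = 0.02851 L, so [N3-] = 0.002926/0.02851 = 0.1027 M.
Kb = Kw/Ka = 1.0e-14 / 1.9 x 10^-5 = 5.26e-10.
[OH^-] = sqrt(Kb x [N3-]) = sqrt(5.26e-10 x 0.1027) = 7.35e-6 M.
pOH = 5.13, so pH = 14.00 - 5.13 = 8.87.

8.87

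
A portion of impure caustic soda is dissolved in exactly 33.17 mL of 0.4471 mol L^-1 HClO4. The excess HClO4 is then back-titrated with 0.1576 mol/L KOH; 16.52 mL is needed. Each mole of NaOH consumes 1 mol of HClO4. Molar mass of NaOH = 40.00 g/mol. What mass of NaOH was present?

0.489 g

Total n(HClO4) added = 0.4471 x 0.03317 = 0.01483 mol.
n(KOH) used = 0.1576 x 0.01652 = 0.002604 mol, which equals the excess n(HClO4).
So n(HClO4) consumed by the sample = 0.01483 - 0.002604 = 0.01223 mol.
n(NaOH) = 0.01223 / 1 = 0.01223 mol.
mass = 0.01223 mol x 40.00 g/mol = 0.489 g.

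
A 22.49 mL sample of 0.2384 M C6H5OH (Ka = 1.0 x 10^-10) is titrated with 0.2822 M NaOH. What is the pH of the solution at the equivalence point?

11.56

n(C6H5OH) = 0.2384 x 0.02249 = 0.005362 mol; V(NaOH) at equivalence = 0.005362/0.2822 = 0.01900 L.
At equivalence all the acid is converted to C6H5O-; total volume = 0.02249 + 0.01900 = 0.04149 L, so [C6H5O-] = 0.005362/0.04149 = 0.1292 M.
Kb = Kw/Ka = 1.0e-14 / 1.0 x 10^-10 = 0.000100.
[OH^-] = sqrt(Kb x [C6H5O-]) = sqrt(0.000100 x 0.1292) = 0.00359 M.
pOH = 2.44, so pH = 14.00 - 2.44 = 11.56.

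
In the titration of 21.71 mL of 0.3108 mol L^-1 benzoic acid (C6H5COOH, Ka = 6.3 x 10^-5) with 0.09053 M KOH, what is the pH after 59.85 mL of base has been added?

Initial n(C6H5COOH) = 0.3108 x 0.02171 = 0.006747 mol.
n(KOH) added = 0.09053 x 0.05985 = 0.005418 mol, converting that many moles of C6H5COOH to C6H5COO-.
Remaining n(C6H5COOH) = 0.001329 mol; n(C6H5COO-) = 0.005418 mol.
By Henderson-Hasselbalch, pH = pKa + log([A^-]/[HA]) = 4.20 + log(0.005418/0.001329) = 4.20 + (+0.61) = 4.81.

4.81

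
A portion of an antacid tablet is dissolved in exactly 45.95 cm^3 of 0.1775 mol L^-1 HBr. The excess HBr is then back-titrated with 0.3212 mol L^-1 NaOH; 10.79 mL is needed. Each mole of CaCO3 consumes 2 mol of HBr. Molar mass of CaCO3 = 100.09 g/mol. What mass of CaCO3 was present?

Total n(HBr) added = 0.1775 x 0.04595 = 0.008156 mol.
n(NaOH) used = 0.3212 x 0.01079 = 0.003466 mol, which equals the excess n(HBr).
So n(HBr) consumed by the sample = 0.008156 - 0.003466 = 0.004690 mol.
n(CaCO3) = 0.004690 / 2 = 0.002345 mol.
mass = 0.002345 mol x 100.09 g/mol = 0.235 g.

0.235 g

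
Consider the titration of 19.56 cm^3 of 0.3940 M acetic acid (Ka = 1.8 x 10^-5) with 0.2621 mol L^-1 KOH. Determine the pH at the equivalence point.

n(CH3COOH) = 0.3940 x 0.01956 = 0.007707 mol; V(KOH) at equivalence = 0.007707/0.2621 = 0.02940 L.
At equivalence all the acid is converted to CH3COO-; total volume = 0.01956 + 0.02940 = 0.04896 L, so [CH3COO-] = 0.007707/0.04896 = 0.1574 M.
Kb = Kw/Ka = 1.0e-14 / 1.8 x 10^-5 = 5.56e-10.
[OH^-] = sqrt(Kb x [CH3COO-]) = sqrt(5.56e-10 x 0.1574) = 9.35e-6 M.
pOH = 5.03, so pH = 14.00 - 5.03 = 8.97.

8.97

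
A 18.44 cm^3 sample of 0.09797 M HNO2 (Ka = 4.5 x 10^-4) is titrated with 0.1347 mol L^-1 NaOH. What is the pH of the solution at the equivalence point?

n(HNO2) = 0.09797 x 0.01844 = 0.001807 mol; V(NaOH) at equivalence = 0.001807/0.1347 = 0.01341 L.
At equivalence all the acid is converted to NO2-; total volume = 0.01844 + 0.01341 = 0.03185 L, so [NO2-] = 0.001807/0.03185 = 0.05672 M.
Kb = Kw/Ka = 1.0e-14 / 4.5 x 10^-4 = 2.22e-11.
[OH^-] = sqrt(Kb x [NO2-]) = sqrt(2.22e-11 x 0.05672) = 1.12e-6 M.
pOH = 5.95, so pH = 14.00 - 5.95 = 8.05.

8.05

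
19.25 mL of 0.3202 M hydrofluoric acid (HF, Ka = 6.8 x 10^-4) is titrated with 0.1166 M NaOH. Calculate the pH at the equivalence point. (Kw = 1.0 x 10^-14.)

8.05

n(HF) = 0.3202 x 0.01925 = 0.006164 mol; V(NaOH) at equivalence = 0.006164/0.1166 = 0.05286 L.
At equivalence all the acid is converted to F-; total volume = 0.01925 + 0.05286 = 0.07211 L, so [F-] = 0.006164/0.07211 = 0.08547 M.
Kb = Kw/Ka = 1.0e-14 / 6.8 x 10^-4 = 1.47e-11.
[OH^-] = sqrt(Kb x [F-]) = sqrt(1.47e-11 x 0.08547) = 1.12e-6 M.
pOH = 5.95, so pH = 14.00 - 5.95 = 8.05.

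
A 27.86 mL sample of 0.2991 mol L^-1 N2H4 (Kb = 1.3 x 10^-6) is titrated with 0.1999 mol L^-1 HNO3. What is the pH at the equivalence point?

4.52

n(N2H4) = 0.2991 x 0.02786 = 0.008333 mol; V(HNO3) at equivalence = 0.008333/0.1999 = 0.04169 L.
At equivalence the base is fully converted to N2H5+; total volume = 0.06955 L, so [N2H5+] = 0.008333/0.06955 = 0.1198 M.
Ka(N2H5+) = Kw/Kb = 1.0e-14 / 1.3 x 10^-6 = 7.69e-9.
[H^+] = sqrt(Ka x [N2H5+]) = sqrt(7.69e-9 x 0.1198) = 3.04e-5 M.
pH = -log(3.04e-5) = 4.52.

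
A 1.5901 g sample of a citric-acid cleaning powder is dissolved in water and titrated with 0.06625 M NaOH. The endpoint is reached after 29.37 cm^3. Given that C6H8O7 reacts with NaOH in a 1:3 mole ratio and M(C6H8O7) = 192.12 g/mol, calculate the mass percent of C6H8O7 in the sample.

7.84%

n(NaOH) = 0.06625 x 0.02937 = 0.001946 mol.
n(C6H8O7) = 0.001946 / 3 = 0.0006486 mol.
mass of C6H8O7 = 0.0006486 x 192.12 = 0.1246 g.
% purity = 0.1246 / 1.5901 x 100 = 7.84%.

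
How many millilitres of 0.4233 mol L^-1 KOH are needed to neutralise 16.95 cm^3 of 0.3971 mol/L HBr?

n(HBr) = 0.3971 mol/L x 0.01695 L = 0.006731 mol.
At equivalence n(KOH) = n(HBr) = 0.006731 mol.
V(KOH) = 0.006731 / 0.4233 = 0.01590 L = 15.9 mL.

15.9 mL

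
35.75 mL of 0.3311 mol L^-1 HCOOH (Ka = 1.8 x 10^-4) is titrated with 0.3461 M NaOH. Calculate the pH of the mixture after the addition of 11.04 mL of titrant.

3.42

Initial n(HCOOH) = 0.3311 x 0.03575 = 0.01184 mol.
n(NaOH) added = 0.3461 x 0.01104 = 0.003821 mol, converting that many moles of HCOOH to HCOO-.
Remaining n(HCOOH) = 0.008016 mol; n(HCOO-) = 0.003821 mol.
By Henderson-Hasselbalch, pH = pKa + log([A^-]/[HA]) = 3.74 + log(0.003821/0.008016) = 3.74 + (-0.32) = 3.42.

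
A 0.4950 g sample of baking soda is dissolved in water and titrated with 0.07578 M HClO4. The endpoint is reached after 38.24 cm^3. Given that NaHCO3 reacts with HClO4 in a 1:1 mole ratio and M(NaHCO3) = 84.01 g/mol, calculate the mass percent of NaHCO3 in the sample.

n(HClO4) = 0.07578 x 0.03824 = 0.002898 mol.
n(NaHCO3) = 0.002898 / 1 = 0.002898 mol.
mass of NaHCO3 = 0.002898 x 84.01 = 0.2434 g.
% purity = 0.2434 / 0.4950 x 100 = 49.2%.

49.2%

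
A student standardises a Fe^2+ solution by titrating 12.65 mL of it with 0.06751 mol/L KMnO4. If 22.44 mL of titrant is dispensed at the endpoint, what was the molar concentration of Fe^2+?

n(KMnO4) = 0.06751 x 0.02244 = 0.001515 mol.
From the balanced equation, 1 mol KMnO4 reacts with 5 mol Fe^2+, so n(Fe^2+) = 0.001515 x 5/1 = 0.007575 mol.
[Fe^2+] = 0.007575 / 0.01265 L = 0.599 M.

0.599 M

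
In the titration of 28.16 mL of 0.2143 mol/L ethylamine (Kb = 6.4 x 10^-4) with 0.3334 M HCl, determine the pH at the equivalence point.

n(C2H5NH2) = 0.2143 x 0.02816 = 0.006035 mol; V(HCl) at equivalence = 0.006035/0.3334 = 0.01810 L.
At equivalence the base is fully converted to C2H5NH3+; total volume = 0.04626 L, so [C2H5NH3+] = 0.006035/0.04626 = 0.1305 M.
Ka(C2H5NH3+) = Kw/Kb = 1.0e-14 / 6.4 x 10^-4 = 1.56e-11.
[H^+] = sqrt(Ka x [C2H5NH3+]) = sqrt(1.56e-11 x 0.1305) = 1.43e-6 M.
pH = -log(1.43e-6) = 5.85.

5.85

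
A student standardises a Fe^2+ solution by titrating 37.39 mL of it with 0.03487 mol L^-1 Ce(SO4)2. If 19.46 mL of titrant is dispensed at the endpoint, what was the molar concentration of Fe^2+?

0.0181 M

n(Ce(SO4)2) = 0.03487 x 0.01946 = 0.0006786 mol.
From the balanced equation, 1 mol Ce(SO4)2 reacts with 1 mol Fe^2+, so n(Fe^2+) = 0.0006786 x 1/1 = 0.0006786 mol.
[Fe^2+] = 0.0006786 / 0.03739 L = 0.0181 M.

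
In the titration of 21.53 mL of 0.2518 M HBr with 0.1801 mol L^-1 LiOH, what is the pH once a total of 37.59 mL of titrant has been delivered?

12.36

n(acid) = 0.2518 x 0.02153 = 0.005421 mol; n(LiOH) added = 0.1801 x 0.03759 = 0.006770 mol.
Base is in excess by 0.006770 - 0.005421 = 0.001349 mol in a total volume of 0.05912 L.
[OH^-] = 0.001349/0.05912 = 0.02281 M, so pOH = 1.64 and pH = 14.00 - 1.64 = 12.36.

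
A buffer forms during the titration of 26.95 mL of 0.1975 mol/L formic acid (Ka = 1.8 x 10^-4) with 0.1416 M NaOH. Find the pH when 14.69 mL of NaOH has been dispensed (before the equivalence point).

3.55

Initial n(HCOOH) = 0.1975 x 0.02695 = 0.005323 mol.
n(NaOH) added = 0.1416 x 0.01469 = 0.002080 mol, converting that many moles of HCOOH to HCOO-.
Remaining n(HCOOH) = 0.003243 mol; n(HCOO-) = 0.002080 mol.
By Henderson-Hasselbalch, pH = pKa + log([A^-]/[HA]) = 3.74 + log(0.002080/0.003243) = 3.74 + (-0.19) = 3.55.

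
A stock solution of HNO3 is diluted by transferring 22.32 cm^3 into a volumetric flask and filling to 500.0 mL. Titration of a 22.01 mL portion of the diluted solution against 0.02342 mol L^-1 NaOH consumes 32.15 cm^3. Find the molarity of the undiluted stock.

0.766 M

n(NaOH) = 0.02342 x 0.03215 = 0.0007530 mol.
n(HNO3) in the aliquot = 0.0007530 mol.
[diluted HNO3] = 0.0007530 / 0.02201 = 0.03421 M.
Dilution factor = 500.0/22.32 = 22.40, so [stock] = 0.03421 x 22.40 = 0.766 M.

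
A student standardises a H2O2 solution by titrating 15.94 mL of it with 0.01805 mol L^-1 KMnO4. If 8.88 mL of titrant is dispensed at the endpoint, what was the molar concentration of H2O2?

0.0251 M

n(KMnO4) = 0.01805 x 0.008880 = 0.0001603 mol.
From the balanced equation, 2 mol KMnO4 reacts with 5 mol H2O2, so n(H2O2) = 0.0001603 x 5/2 = 0.0004007 mol.
[H2O2] = 0.0004007 / 0.01594 L = 0.0251 M.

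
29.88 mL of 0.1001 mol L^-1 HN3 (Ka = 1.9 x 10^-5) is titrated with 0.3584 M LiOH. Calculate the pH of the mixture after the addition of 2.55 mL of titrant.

Initial n(HN3) = 0.1001 x 0.02988 = 0.002991 mol.
n(LiOH) added = 0.3584 x 0.002550 = 0.0009139 mol, converting that many moles of HN3 to N3-.
Remaining n(HN3) = 0.002077 mol; n(N3-) = 0.0009139 mol.
By Henderson-Hasselbalch, pH = pKa + log([A^-]/[HA]) = 4.72 + log(0.0009139/0.002077) = 4.72 + (-0.36) = 4.36.

4.36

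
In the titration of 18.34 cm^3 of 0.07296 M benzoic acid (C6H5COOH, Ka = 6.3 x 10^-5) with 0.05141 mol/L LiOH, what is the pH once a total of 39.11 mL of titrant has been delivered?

12.07

n(acid) = 0.07296 x 0.01834 = 0.001338 mol; n(LiOH) added = 0.05141 x 0.03911 = 0.002011 mol.
Base is in excess by 0.002011 - 0.001338 = 0.0006726 mol in a total volume of 0.05745 L.
[OH^-] = 0.0006726/0.05745 = 0.01171 M, so pOH = 1.93 and pH = 14.00 - 1.93 = 12.07.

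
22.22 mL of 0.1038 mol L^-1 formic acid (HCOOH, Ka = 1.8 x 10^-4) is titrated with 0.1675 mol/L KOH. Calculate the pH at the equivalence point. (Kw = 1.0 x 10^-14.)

8.28

n(HCOOH) = 0.1038 x 0.02222 = 0.002306 mol; V(KOH) at equivalence = 0.002306/0.1675 = 0.01377 L.
At equivalence all the acid is converted to HCOO-; total volume = 0.02222 + 0.01377 = 0.03599 L, so [HCOO-] = 0.002306/0.03599 = 0.06409 M.
Kb = Kw/Ka = 1.0e-14 / 1.8 x 10^-4 = 5.56e-11.
[OH^-] = sqrt(Kb x [HCOO-]) = sqrt(5.56e-11 x 0.06409) = 1.89e-6 M.
pOH = 5.72, so pH = 14.00 - 5.72 = 8.28.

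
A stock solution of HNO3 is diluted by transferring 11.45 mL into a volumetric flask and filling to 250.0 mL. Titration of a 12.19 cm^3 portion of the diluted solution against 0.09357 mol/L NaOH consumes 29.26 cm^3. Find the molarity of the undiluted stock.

4.90 M

n(NaOH) = 0.09357 x 0.02926 = 0.002738 mol.
n(HNO3) in the aliquot = 0.002738 mol.
[diluted HNO3] = 0.002738 / 0.01219 = 0.2246 M.
Dilution factor = 250.0/11.45 = 21.83, so [stock] = 0.2246 x 21.83 = 4.90 M.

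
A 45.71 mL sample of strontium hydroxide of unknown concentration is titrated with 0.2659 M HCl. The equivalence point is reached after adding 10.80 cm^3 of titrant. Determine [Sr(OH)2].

0.0314 M

n(HCl) delivered = 0.2659 x 0.01080 = 0.002872 mol.
The reaction is 1 Sr(OH)2 + 2 HCl, so n(Sr(OH)2) = 0.002872 x 1/2 = 0.001436 mol.
[Sr(OH)2] = 0.001436 mol / 0.04571 L = 0.0314 M.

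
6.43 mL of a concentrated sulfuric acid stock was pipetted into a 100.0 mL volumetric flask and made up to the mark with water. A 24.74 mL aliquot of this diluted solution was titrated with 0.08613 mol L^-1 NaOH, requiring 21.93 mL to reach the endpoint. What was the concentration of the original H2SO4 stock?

n(NaOH) = 0.08613 x 0.02193 = 0.001889 mol.
n(H2SO4) in the aliquot = 0.001889 x 1/2 = 0.0009444 mol.
[diluted H2SO4] = 0.0009444 / 0.02474 = 0.03817 M.
Dilution factor = 100.0/6.430 = 15.55, so [stock] = 0.03817 x 15.55 = 0.594 M.

0.594 M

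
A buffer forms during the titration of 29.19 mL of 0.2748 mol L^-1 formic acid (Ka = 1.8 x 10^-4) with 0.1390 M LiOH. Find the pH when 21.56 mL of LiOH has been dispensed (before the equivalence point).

Initial n(HCOOH) = 0.2748 x 0.02919 = 0.008021 mol.
n(LiOH) added = 0.1390 x 0.02156 = 0.002997 mol, converting that many moles of HCOOH to HCOO-.
Remaining n(HCOOH) = 0.005025 mol; n(HCOO-) = 0.002997 mol.
By Henderson-Hasselbalch, pH = pKa + log([A^-]/[HA]) = 3.74 + log(0.002997/0.005025) = 3.74 + (-0.22) = 3.52.

3.52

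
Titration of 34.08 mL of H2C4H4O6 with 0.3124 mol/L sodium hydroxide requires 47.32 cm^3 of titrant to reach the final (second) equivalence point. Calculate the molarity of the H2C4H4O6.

n(NaOH) = 0.3124 x 0.04732 = 0.01478 mol.
At the final (second) equivalence point, 2 mol OH^- react per mol H2C4H4O6, so n(H2C4H4O6) = 0.01478 / 2 = 0.007391 mol.
[H2C4H4O6] = 0.007391 / 0.03408 L = 0.217 M.

0.217 M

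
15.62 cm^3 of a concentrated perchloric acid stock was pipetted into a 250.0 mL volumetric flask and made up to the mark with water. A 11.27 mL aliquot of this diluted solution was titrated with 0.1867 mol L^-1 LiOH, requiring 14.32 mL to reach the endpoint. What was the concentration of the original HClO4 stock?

n(LiOH) = 0.1867 x 0.01432 = 0.002674 mol.
n(HClO4) in the aliquot = 0.002674 mol.
[diluted HClO4] = 0.002674 / 0.01127 = 0.2372 M.
Dilution factor = 250.0/15.62 = 16.01, so [stock] = 0.2372 x 16.01 = 3.80 M.

3.80 M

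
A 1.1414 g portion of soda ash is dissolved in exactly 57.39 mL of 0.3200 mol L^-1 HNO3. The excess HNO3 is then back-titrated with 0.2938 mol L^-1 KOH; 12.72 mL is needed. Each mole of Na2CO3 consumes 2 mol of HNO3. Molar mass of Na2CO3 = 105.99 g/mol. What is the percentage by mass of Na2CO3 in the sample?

Total n(HNO3) added = 0.3200 x 0.05739 = 0.01836 mol.
n(KOH) used = 0.2938 x 0.01272 = 0.003737 mol, which equals the excess n(HNO3).
So n(HNO3) consumed by the sample = 0.01836 - 0.003737 = 0.01463 mol.
n(Na2CO3) = 0.01463 / 2 = 0.007314 mol.
mass Na2CO3 = 0.007314 x 105.99 = 0.7752 g, so %Na2CO3 = 0.7752/1.1414 x 100 = 67.9%.

67.9%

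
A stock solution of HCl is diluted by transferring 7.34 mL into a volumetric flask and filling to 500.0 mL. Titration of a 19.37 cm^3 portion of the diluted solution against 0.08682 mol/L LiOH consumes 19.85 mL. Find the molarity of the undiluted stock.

n(LiOH) = 0.08682 x 0.01985 = 0.001723 mol.
n(HCl) in the aliquot = 0.001723 mol.
[diluted HCl] = 0.001723 / 0.01937 = 0.08897 M.
Dilution factor = 500.0/7.340 = 68.12, so [stock] = 0.08897 x 68.12 = 6.06 M.

6.06 M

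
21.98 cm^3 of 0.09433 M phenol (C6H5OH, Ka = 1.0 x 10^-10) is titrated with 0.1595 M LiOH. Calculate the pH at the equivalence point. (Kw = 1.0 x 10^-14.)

11.39

n(C6H5OH) = 0.09433 x 0.02198 = 0.002073 mol; V(LiOH) at equivalence = 0.002073/0.1595 = 0.01300 L.
At equivalence all the acid is converted to C6H5O-; total volume = 0.02198 + 0.01300 = 0.03498 L, so [C6H5O-] = 0.002073/0.03498 = 0.05927 M.
Kb = Kw/Ka = 1.0e-14 / 1.0 x 10^-10 = 0.000100.
[OH^-] = sqrt(Kb x [C6H5O-]) = sqrt(0.000100 x 0.05927) = 0.00243 M.
pOH = 2.61, so pH = 14.00 - 2.61 = 11.39.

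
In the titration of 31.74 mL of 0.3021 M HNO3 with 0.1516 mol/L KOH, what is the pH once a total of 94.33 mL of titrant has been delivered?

12.57

n(acid) = 0.3021 x 0.03174 = 0.009589 mol; n(KOH) added = 0.1516 x 0.09433 = 0.01430 mol.
Base is in excess by 0.01430 - 0.009589 = 0.004712 mol in a total volume of 0.1261 L.
[OH^-] = 0.004712/0.1261 = 0.03737 M, so pOH = 1.43 and pH = 14.00 - 1.43 = 12.57.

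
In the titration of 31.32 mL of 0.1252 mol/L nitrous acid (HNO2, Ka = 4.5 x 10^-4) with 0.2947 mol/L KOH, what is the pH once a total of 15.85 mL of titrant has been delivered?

n(acid) = 0.1252 x 0.03132 = 0.003921 mol; n(KOH) added = 0.2947 x 0.01585 = 0.004671 mol.
Base is in excess by 0.004671 - 0.003921 = 0.0007497 mol in a total volume of 0.04717 L.
[OH^-] = 0.0007497/0.04717 = 0.01589 M, so pOH = 1.80 and pH = 14.00 - 1.80 = 12.20.

12.20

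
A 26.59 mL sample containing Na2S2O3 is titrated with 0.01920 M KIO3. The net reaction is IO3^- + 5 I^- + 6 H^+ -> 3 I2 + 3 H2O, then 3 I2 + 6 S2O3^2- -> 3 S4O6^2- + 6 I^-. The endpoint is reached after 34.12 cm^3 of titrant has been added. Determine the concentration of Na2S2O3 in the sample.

0.148 M

n(KIO3) = 0.01920 x 0.03412 = 0.0006551 mol.
From the balanced equation, 1 mol KIO3 reacts with 6 mol Na2S2O3, so n(Na2S2O3) = 0.0006551 x 6/1 = 0.003931 mol.
[Na2S2O3] = 0.003931 / 0.02659 L = 0.148 M.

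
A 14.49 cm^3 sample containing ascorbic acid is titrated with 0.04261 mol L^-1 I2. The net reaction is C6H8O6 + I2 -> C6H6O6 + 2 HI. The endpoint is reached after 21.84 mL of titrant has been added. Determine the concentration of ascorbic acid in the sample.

0.0642 M

n(I2) = 0.04261 x 0.02184 = 0.0009306 mol.
From the balanced equation, 1 mol I2 reacts with 1 mol ascorbic acid, so n(ascorbic acid) = 0.0009306 x 1/1 = 0.0009306 mol.
[ascorbic acid] = 0.0009306 / 0.01449 L = 0.0642 M.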